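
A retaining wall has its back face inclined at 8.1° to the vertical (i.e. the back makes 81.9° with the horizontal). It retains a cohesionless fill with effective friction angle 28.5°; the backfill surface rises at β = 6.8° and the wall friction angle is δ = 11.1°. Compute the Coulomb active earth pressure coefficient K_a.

0.422

K_a = sin²(α+φ) / [sin²α · sin(α−δ) · (1 + √{sin(φ+δ)sin(φ−β) / (sin(α−δ)sin(α+β))})²].
With α = 81.9°, φ = 28.5°, δ = 11.1°, β = 6.8°: K_a = 0.4220.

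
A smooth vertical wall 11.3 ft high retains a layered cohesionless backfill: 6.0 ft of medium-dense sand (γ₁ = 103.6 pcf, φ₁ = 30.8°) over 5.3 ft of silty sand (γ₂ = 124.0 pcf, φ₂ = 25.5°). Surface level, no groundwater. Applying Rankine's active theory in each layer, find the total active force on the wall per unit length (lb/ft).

2610 lb/ft

K_a1 = tan²(45°−30.8°/2) = 0.3227; K_a2 = tan²(45°−25.5°/2) = 0.3981.
Layer 1: σ at base = K_a1 γ₁ h₁ = 200.6 psf; P₁ = ½×200.6×6.0 = 601.8.
Layer 2: σ_v at top = γ₁h₁ = 621.6; σ_h top = K_a2×621.6 = 247.5; σ_h base = K_a2×(621.6+124.0×5.3) = 509.1.
P₂ = ½(247.5+509.1)×5.3 = 2005. Total P_a = 601.8+2005 = 2607 lb/ft.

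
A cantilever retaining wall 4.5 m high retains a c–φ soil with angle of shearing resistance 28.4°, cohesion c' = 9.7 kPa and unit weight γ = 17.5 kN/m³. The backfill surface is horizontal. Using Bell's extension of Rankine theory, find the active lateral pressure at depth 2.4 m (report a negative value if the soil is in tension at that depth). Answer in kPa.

K_a = (1 − sin φ)/(1 + sin φ) = 0.3554.
σ_a = K_a γ z − 2c√K_a = 0.3554×17.5×2.4 − 2×9.7×0.5961 = 3.360 kPa.

3.36 kPa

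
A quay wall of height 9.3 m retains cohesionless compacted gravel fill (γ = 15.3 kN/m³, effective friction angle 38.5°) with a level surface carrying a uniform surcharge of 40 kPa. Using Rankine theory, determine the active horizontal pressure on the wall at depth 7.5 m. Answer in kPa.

K_a = (1 − sin φ)/(1 + sin φ) = 0.2327.
σ_v = γz + q = 15.3 × 7.5 + 40 = 154.8 kPa.
σ_h = K_a σ_v = 0.2327 × 154.8 = 36.00 kPa.

36.0 kPa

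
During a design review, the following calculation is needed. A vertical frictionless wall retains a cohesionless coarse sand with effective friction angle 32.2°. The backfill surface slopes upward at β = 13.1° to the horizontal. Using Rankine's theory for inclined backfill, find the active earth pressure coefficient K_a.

K_a = cos β · (cos β − √(cos²β − cos²φ)) / (cos β + √(cos²β − cos²φ)).
cos β = 0.9740, cos φ = 0.8462, √(cos²β − cos²φ) = 0.4823.
K_a = 0.9740 × (0.9740 − 0.4823)/(0.9740 + 0.4823) = 0.3289.

0.329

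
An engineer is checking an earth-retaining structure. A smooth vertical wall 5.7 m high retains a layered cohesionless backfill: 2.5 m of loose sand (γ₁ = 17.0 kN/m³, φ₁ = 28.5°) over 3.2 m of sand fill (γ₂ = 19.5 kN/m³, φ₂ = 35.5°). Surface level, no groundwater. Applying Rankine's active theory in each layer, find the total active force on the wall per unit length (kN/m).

K_a1 = tan²(45°−28.5°/2) = 0.3540; K_a2 = tan²(45°−35.5°/2) = 0.2653.
Layer 1: σ at base = K_a1 γ₁ h₁ = 15.04 kPa; P₁ = ½×15.04×2.5 = 18.80.
Layer 2: σ_v at top = γ₁h₁ = 42.50; σ_h top = K_a2×42.50 = 11.27; σ_h base = K_a2×(42.50+19.5×3.2) = 27.83.
P₂ = ½(11.27+27.83)×3.2 = 62.56. Total P_a = 18.80+62.56 = 81.36 kN/m.

81.4 kN/m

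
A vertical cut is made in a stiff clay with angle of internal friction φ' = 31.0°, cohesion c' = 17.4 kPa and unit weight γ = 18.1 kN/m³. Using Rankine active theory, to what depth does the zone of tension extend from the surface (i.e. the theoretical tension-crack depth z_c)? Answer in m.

K_a = tan²(45° − 31.0°/2) = 0.3201; √K_a = 0.5658.
The active pressure is zero where K_a γ z = 2c√K_a, so z_c = 2c/(γ√K_a) = 2×17.4/(18.1×0.5658) = 3.398 m.

3.40 m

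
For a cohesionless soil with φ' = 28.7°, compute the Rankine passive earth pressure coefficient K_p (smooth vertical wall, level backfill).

2.85

K_p = (1 + sin φ)/(1 − sin φ) = tan²(45° + 28.7°/2) = 2.848.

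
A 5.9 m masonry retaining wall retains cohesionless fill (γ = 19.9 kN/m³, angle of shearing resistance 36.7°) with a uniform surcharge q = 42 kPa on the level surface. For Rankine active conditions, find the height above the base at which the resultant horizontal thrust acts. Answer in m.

K_a = 0.2519.
Triangular part P₁ = ½K_aγH² = 87.23 at H/3 = 1.967 m; rectangular part P₂ = K_a q H = 62.41 at H/2 = 2.950 m.
ȳ = (P₁·1.967 + P₂·2.950)/(P₁+P₂) = 2.377 m.

2.38 m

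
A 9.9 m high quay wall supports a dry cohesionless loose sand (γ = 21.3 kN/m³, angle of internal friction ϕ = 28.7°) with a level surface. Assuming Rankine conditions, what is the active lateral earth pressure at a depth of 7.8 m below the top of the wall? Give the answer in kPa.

K_a = (1 − sin φ)/(1 + sin φ) = 0.3511.
σ_h = K_a γ z = 0.3511 × 21.3 × 7.8 = 58.34 kPa.

58.3 kPa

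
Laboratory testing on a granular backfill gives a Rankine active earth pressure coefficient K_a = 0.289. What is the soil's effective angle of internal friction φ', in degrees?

K_a = tan²(45° − φ/2) ⇒ 45° − φ/2 = arctan(√0.289) = 28.26°.
φ = 2(45° − 28.26°) = 33.48°.

33.5°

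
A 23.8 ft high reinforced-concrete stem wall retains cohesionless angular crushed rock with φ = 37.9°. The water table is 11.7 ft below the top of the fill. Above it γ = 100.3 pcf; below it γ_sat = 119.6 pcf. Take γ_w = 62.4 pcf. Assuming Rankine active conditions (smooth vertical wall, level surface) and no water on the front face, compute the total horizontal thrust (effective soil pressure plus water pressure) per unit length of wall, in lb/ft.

K_a = tan²(45° − φ/2) = 0.2389.
γ' = 119.6 − 62.4 = 57.20 pcf. Depth below WT = 12.1 ft.
σ'_h at WT = K_a γ d_w = 280.4 psf; at base = 280.4 + K_a γ' × 12.1 = 445.8 psf.
P₁ (0–11.7 ft) = ½×280.4×11.7 = 1640. P₂ (11.7–23.8 ft) = ½(280.4+445.8)×12.1 = 4393.
P_w = ½ γ_w h₂² = 0.5×62.4×12.1² = 4568. Total = 1640+4393+4568 = 10600 lb/ft.

10600 lb/ft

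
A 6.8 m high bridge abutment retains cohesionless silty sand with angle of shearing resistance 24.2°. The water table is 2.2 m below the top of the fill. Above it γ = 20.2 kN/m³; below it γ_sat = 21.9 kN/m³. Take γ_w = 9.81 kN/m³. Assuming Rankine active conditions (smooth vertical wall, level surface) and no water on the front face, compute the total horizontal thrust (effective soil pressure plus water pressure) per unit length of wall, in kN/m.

K_a = tan²(45° − φ/2) = 0.4185.
γ' = 21.9 − 9.81 = 12.09 kN/m³. Depth below WT = 4.6 m.
σ'_h at WT = K_a γ d_w = 18.60 kPa; at base = 18.60 + K_a γ' × 4.6 = 41.87 kPa.
P₁ (0–2.2 m) = ½×18.60×2.2 = 20.46. P₂ (2.2–6.8 m) = ½(18.60+41.87)×4.6 = 139.1.
P_w = ½ γ_w h₂² = 0.5×9.81×4.6² = 103.8. Total = 20.46+139.1+103.8 = 263.3 kN/m.

263 kN/m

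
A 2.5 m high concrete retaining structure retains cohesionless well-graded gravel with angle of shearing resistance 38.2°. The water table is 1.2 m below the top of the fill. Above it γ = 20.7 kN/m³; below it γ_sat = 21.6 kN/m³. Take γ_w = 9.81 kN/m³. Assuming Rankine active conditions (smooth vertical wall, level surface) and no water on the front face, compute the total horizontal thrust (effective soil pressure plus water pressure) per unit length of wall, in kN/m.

K_a = tan²(45° − φ/2) = 0.2358.
γ' = 21.6 − 9.81 = 11.79 kN/m³. Depth below WT = 1.3 m.
σ'_h at WT = K_a γ d_w = 5.857 kPa; at base = 5.857 + K_a γ' × 1.3 = 9.471 kPa.
P₁ (0–1.2 m) = ½×5.857×1.2 = 3.514. P₂ (1.2–2.5 m) = ½(5.857+9.471)×1.3 = 9.963.
P_w = ½ γ_w h₂² = 0.5×9.81×1.3² = 8.289. Total = 3.514+9.963+8.289 = 21.77 kN/m.

21.8 kN/m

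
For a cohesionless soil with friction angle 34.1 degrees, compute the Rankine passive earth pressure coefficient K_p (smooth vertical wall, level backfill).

3.55

K_p = (1 + sin φ)/(1 − sin φ) = tan²(45° + 34.1°/2) = 3.552.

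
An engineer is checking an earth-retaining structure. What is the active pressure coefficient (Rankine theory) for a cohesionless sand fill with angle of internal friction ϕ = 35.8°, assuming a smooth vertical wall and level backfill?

K_a = (1 − sin φ)/(1 + sin φ) = (1 − sin 35.8°)/(1 + sin 35.8°) = 0.2619.

0.262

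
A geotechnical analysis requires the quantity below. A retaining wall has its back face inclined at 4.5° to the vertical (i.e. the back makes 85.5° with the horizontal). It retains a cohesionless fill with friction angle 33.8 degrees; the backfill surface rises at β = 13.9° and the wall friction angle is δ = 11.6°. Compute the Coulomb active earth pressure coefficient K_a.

K_a = sin²(α+φ) / [sin²α · sin(α−δ) · (1 + √{sin(φ+δ)sin(φ−β) / (sin(α−δ)sin(α+β))})²].
With α = 85.5°, φ = 33.8°, δ = 11.6°, β = 13.9°: K_a = 0.3513.

0.351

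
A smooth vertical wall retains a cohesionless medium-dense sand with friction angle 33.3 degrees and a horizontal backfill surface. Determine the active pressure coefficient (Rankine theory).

K_a = (1 − sin φ)/(1 + sin φ) = (1 − sin 33.3°)/(1 + sin 33.3°) = 0.2911.

0.291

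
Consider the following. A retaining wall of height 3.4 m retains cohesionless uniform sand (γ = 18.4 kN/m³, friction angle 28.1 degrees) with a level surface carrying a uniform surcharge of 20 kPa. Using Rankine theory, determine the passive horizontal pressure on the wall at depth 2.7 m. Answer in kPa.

194 kPa

K_p = (1 + sin φ)/(1 − sin φ) = 2.781.
σ_v = γz + q = 18.4 × 2.7 + 20 = 69.68 kPa.
σ_h = K_p σ_v = 2.781 × 69.68 = 193.8 kPa.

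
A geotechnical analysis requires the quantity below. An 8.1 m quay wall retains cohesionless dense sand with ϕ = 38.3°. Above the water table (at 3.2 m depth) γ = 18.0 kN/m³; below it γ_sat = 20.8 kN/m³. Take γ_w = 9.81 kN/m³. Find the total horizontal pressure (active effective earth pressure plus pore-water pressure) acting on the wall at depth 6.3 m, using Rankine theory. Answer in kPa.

K_a = (1 − sin φ)/(1 + sin φ) = 0.2347.
γ' = 20.8 − 9.81 = 10.99 kN/m³.
Effective vertical stress at 6.3 m: σ'_v = 18.0×3.2 + 10.99×3.10 = 91.67 kPa.
σ'_h = K_a σ'_v = 0.2347 × 91.67 = 21.52 kPa; u = γ_w × 3.10 = 30.41 kPa.
Total σ_h = 21.52 + 30.41 = 51.93 kPa.

51.9 kPa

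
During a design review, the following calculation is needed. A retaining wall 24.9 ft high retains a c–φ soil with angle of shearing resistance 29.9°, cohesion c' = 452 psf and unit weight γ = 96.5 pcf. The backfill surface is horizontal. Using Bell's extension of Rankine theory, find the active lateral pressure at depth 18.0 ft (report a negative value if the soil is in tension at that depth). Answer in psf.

58.4 psf

K_a = (1 − sin φ)/(1 + sin φ) = 0.3347.
σ_a = K_a γ z − 2c√K_a = 0.3347×96.5×18.0 − 2×452×0.5785 = 58.36 psf.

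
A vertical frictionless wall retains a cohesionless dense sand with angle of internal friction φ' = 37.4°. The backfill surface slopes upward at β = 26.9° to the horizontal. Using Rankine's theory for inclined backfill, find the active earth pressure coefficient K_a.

0.335

K_a = cos β · (cos β − √(cos²β − cos²φ)) / (cos β + √(cos²β − cos²φ)).
cos β = 0.8918, cos φ = 0.7944, √(cos²β − cos²φ) = 0.4052.
K_a = 0.8918 × (0.8918 − 0.4052)/(0.8918 + 0.4052) = 0.3346.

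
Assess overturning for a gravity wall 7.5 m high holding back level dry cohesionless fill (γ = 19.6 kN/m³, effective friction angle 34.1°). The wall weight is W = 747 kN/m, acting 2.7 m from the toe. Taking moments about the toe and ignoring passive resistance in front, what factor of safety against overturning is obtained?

K_a = tan²(45° − 34.1°/2) = 0.2815.
P_a = ½K_aγH² = 0.5×0.2815×19.6×7.5² = 155.2 kN/m, acting at H/3 = 2.500 m above the base.
Overturning moment M_o = P_a × H/3 = 155.2 × 2.500 = 388.0.
Resisting moment M_r = W × 2.7 = 747 × 2.7 = 2017.
FS_overturning = M_r/M_o = 2017/388.0 = 5.198.

5.20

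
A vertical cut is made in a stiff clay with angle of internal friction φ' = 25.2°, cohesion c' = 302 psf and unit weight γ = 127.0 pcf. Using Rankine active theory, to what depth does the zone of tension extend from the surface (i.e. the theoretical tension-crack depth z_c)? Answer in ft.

K_a = tan²(45° − 25.2°/2) = 0.4027; √K_a = 0.6346.
The active pressure is zero where K_a γ z = 2c√K_a, so z_c = 2c/(γ√K_a) = 2×302/(127.0×0.6346) = 7.494 ft.

7.49 ft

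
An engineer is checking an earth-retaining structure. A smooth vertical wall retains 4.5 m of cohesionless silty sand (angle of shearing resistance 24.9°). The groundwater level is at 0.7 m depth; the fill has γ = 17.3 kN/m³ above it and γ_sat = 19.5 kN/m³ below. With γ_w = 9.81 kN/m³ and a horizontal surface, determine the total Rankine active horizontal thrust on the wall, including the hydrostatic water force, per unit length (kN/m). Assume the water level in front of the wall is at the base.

120 kN/m

K_a = tan²(45° − φ/2) = 0.4074.
γ' = 19.5 − 9.81 = 9.690 kN/m³. Depth below WT = 3.8 m.
σ'_h at WT = K_a γ d_w = 4.934 kPa; at base = 4.934 + K_a γ' × 3.8 = 19.94 kPa.
P₁ (0–0.7 m) = ½×4.934×0.7 = 1.727. P₂ (0.7–4.5 m) = ½(4.934+19.94)×3.8 = 47.25.
P_w = ½ γ_w h₂² = 0.5×9.81×3.8² = 70.83. Total = 1.727+47.25+70.83 = 119.8 kN/m.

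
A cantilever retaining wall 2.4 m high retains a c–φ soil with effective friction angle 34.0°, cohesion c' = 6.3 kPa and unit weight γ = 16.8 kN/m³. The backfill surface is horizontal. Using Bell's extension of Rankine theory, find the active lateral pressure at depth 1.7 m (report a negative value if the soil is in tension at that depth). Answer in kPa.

K_a = (1 − sin φ)/(1 + sin φ) = 0.2827.
σ_a = K_a γ z − 2c√K_a = 0.2827×16.8×1.7 − 2×6.3×0.5317 = 1.375 kPa.

1.37 kPa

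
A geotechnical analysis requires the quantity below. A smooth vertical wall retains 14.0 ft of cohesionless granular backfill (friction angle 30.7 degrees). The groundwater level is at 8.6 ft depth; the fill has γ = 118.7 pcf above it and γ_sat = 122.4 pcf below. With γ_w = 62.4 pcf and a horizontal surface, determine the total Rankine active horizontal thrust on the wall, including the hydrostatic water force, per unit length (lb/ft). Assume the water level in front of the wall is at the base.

4400 lb/ft

K_a = tan²(45° − φ/2) = 0.3240.
γ' = 122.4 − 62.4 = 60.00 pcf. Depth below WT = 5.4 ft.
σ'_h at WT = K_a γ d_w = 330.8 psf; at base = 330.8 + K_a γ' × 5.4 = 435.8 psf.
P₁ (0–8.6 ft) = ½×330.8×8.6 = 1422. P₂ (8.6–14.0 ft) = ½(330.8+435.8)×5.4 = 2070.
P_w = ½ γ_w h₂² = 0.5×62.4×5.4² = 909.8. Total = 1422+2070+909.8 = 4402 lb/ft.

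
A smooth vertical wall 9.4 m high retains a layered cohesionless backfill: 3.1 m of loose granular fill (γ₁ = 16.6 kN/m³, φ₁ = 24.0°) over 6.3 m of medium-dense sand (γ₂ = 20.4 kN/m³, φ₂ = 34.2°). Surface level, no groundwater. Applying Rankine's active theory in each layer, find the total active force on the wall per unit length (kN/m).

238 kN/m

K_a1 = tan²(45°−24.0°/2) = 0.4217; K_a2 = tan²(45°−34.2°/2) = 0.2803.
Layer 1: σ at base = K_a1 γ₁ h₁ = 21.70 kPa; P₁ = ½×21.70×3.1 = 33.64.
Layer 2: σ_v at top = γ₁h₁ = 51.46; σ_h top = K_a2×51.46 = 14.43; σ_h base = K_a2×(51.46+20.4×6.3) = 50.46.
P₂ = ½(14.43+50.46)×6.3 = 204.4. Total P_a = 33.64+204.4 = 238.0 kN/m.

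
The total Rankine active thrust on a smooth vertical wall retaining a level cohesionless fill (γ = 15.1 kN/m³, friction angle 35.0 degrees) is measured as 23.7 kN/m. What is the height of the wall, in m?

K_a = 0.2710. P_a = ½ K_a γ H² ⇒ H = √(2P_a/(K_a γ)).
H = √(2×23.7/(0.2710×15.1)) = 3.403 m.

3.40 m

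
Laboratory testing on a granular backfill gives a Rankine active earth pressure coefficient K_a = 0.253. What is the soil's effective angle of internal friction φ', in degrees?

36.6°

K_a = tan²(45° − φ/2) ⇒ 45° − φ/2 = arctan(√0.253) = 26.70°.
φ = 2(45° − 26.70°) = 36.60°.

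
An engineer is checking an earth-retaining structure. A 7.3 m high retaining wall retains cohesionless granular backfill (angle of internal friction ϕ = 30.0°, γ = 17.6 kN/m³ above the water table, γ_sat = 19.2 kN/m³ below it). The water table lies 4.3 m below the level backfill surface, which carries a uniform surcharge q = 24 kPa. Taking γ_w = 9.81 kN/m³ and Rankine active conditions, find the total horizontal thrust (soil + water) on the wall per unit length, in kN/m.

247 kN/m

K_a = tan²(45° − φ/2) = 0.3333.
γ' = 19.2 − 9.81 = 9.390 kN/m³. h₂ = H − d_w = 3.0 m.
σ'_h: at surface K_a·q = 8.000; at WT K_a(q+γd_w) = 33.23; at base K_a(q+γd_w+γ'h₂) = 42.62 kPa.
P₁ = ½(8.000+33.23)×4.3 = 88.64; P₂ = ½(33.23+42.62)×3.0 = 113.8; P_w = ½γ_w h₂² = 44.14.
Total = 88.64+113.8+44.14 = 246.5 kN/m.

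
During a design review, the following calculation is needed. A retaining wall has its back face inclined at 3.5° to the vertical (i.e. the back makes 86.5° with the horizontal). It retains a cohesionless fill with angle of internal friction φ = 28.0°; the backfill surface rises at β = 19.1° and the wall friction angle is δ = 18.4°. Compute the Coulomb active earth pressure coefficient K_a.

K_a = sin²(α+φ) / [sin²α · sin(α−δ) · (1 + √{sin(φ+δ)sin(φ−β) / (sin(α−δ)sin(α+β))})²].
With α = 86.5°, φ = 28.0°, δ = 18.4°, β = 19.1°: K_a = 0.4886.

0.489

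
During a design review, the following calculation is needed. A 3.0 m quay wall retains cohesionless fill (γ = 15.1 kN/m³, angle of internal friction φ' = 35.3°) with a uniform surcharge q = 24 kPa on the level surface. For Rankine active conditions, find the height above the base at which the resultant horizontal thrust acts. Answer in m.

K_a = 0.2675.
Triangular part P₁ = ½K_aγH² = 18.18 at H/3 = 1.000 m; rectangular part P₂ = K_a q H = 19.26 at H/2 = 1.500 m.
ȳ = (P₁·1.000 + P₂·1.500)/(P₁+P₂) = 1.257 m.

1.26 m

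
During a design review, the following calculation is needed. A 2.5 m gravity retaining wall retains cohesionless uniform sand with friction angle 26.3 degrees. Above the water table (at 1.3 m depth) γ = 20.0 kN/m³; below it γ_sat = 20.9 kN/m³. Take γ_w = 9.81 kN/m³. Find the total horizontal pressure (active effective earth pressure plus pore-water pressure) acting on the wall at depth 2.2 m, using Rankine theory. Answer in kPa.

K_a = (1 − sin φ)/(1 + sin φ) = 0.3859.
γ' = 20.9 − 9.81 = 11.09 kN/m³.
Effective vertical stress at 2.2 m: σ'_v = 20.0×1.3 + 11.09×0.900 = 35.98 kPa.
σ'_h = K_a σ'_v = 0.3859 × 35.98 = 13.89 kPa; u = γ_w × 0.900 = 8.829 kPa.
Total σ_h = 13.89 + 8.829 = 22.72 kPa.

22.7 kPa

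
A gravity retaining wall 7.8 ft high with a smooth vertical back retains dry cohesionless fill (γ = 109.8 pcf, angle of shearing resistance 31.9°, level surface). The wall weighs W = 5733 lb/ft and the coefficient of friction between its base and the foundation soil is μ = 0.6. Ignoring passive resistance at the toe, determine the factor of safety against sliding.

3.34

K_a = tan²(45° − 31.9°/2) = 0.3085.
P_a = ½K_aγH² = 0.5×0.3085×109.8×7.8² = 1031 lb/ft, acting at H/3 = 2.600 ft above the base.
FS_sliding = μW / P_a = 0.6×5733 / 1031 = 3.338.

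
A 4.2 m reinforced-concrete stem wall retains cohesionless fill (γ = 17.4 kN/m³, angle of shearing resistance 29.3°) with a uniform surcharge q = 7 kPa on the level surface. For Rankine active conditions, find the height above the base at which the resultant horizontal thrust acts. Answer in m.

1.51 m

K_a = 0.3428.
Triangular part P₁ = ½K_aγH² = 52.61 at H/3 = 1.400 m; rectangular part P₂ = K_a q H = 10.08 at H/2 = 2.100 m.
ȳ = (P₁·1.400 + P₂·2.100)/(P₁+P₂) = 1.513 m.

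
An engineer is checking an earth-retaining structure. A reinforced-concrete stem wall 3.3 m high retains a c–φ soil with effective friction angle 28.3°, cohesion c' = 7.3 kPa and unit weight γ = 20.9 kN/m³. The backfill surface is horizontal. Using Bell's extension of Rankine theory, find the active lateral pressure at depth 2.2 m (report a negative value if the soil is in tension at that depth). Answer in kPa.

K_a = (1 − sin φ)/(1 + sin φ) = 0.3568.
σ_a = K_a γ z − 2c√K_a = 0.3568×20.9×2.2 − 2×7.3×0.5973 = 7.684 kPa.

7.68 kPa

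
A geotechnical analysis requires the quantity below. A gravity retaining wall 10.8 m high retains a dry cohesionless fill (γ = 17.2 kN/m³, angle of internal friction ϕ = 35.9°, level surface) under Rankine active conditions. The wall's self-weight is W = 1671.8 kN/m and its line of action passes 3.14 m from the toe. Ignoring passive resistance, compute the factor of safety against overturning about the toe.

K_a = tan²(45° − 35.9°/2) = 0.2607.
P_a = ½K_aγH² = 0.5×0.2607×17.2×10.8² = 261.5 kN/m, acting at H/3 = 3.600 m above the base.
Overturning moment M_o = P_a × H/3 = 261.5 × 3.600 = 941.6.
Resisting moment M_r = W × 3.14 = 1671.8 × 3.14 = 5249.
FS_overturning = M_r/M_o = 5249/941.6 = 5.575.

5.58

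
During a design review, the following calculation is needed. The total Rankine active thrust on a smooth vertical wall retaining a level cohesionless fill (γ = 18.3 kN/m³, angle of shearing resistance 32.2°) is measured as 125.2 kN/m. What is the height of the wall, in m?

K_a = 0.3047. P_a = ½ K_a γ H² ⇒ H = √(2P_a/(K_a γ)).
H = √(2×125.2/(0.3047×18.3)) = 6.701 m.

6.70 m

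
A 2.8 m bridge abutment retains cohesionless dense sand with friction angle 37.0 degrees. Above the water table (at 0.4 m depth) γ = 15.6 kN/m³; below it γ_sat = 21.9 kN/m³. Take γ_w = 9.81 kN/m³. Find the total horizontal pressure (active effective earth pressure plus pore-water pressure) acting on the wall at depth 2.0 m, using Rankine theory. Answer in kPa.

22.1 kPa

K_a = (1 − sin φ)/(1 + sin φ) = 0.2486.
γ' = 21.9 − 9.81 = 12.09 kN/m³.
Effective vertical stress at 2.0 m: σ'_v = 15.6×0.4 + 12.09×1.60 = 25.58 kPa.
σ'_h = K_a σ'_v = 0.2486 × 25.58 = 6.360 kPa; u = γ_w × 1.60 = 15.70 kPa.
Total σ_h = 6.360 + 15.70 = 22.06 kPa.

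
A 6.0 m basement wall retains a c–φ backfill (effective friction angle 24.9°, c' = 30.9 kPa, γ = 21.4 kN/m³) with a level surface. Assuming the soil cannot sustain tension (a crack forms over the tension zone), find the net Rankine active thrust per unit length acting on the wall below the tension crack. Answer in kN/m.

9.49 kN/m

K_a = 0.4074; √K_a = 0.6383.
Tension-crack depth z_c = 2c/(γ√K_a) = 2×30.9/(21.4×0.6383) = 4.524 m.
σ_a at base = K_a γ H − 2c√K_a = 0.4074×21.4×6.0 − 2×30.9×0.6383 = 12.87 kPa.
P_a = ½ × 12.87 × (H − z_c) = 0.5×12.87×1.476 = 9.494 kN/m.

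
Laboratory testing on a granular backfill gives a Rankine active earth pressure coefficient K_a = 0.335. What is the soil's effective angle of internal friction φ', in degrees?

K_a = tan²(45° − φ/2) ⇒ 45° − φ/2 = arctan(√0.335) = 30.06°.
φ = 2(45° − 30.06°) = 29.88°.

29.9°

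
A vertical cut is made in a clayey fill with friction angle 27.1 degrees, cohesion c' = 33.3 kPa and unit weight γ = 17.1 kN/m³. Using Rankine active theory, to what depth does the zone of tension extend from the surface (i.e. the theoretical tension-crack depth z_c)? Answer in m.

6.37 m

K_a = tan²(45° − 27.1°/2) = 0.3741; √K_a = 0.6116.
The active pressure is zero where K_a γ z = 2c√K_a, so z_c = 2c/(γ√K_a) = 2×33.3/(17.1×0.6116) = 6.368 m.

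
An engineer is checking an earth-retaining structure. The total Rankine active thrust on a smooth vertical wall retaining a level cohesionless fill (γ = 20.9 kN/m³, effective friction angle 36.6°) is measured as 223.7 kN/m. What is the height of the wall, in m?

K_a = 0.2530. P_a = ½ K_a γ H² ⇒ H = √(2P_a/(K_a γ)).
H = √(2×223.7/(0.2530×20.9)) = 9.199 m.

9.20 m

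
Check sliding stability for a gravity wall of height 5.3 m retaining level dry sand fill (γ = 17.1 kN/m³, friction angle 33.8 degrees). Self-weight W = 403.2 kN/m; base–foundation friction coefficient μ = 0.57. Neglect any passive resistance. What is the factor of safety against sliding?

K_a = tan²(45° − 33.8°/2) = 0.2851.
P_a = ½K_aγH² = 0.5×0.2851×17.1×5.3² = 68.47 kN/m, acting at H/3 = 1.767 m above the base.
FS_sliding = μW / P_a = 0.57×403.2 / 68.47 = 3.356.

3.36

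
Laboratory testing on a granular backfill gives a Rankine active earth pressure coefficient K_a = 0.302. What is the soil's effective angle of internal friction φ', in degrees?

32.4°

K_a = tan²(45° − φ/2) ⇒ 45° − φ/2 = arctan(√0.302) = 28.79°.
φ = 2(45° − 28.79°) = 32.42°.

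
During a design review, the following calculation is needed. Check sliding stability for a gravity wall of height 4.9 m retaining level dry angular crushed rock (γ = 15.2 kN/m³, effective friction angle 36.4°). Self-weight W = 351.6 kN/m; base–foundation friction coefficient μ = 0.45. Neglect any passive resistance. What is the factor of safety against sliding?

K_a = tan²(45° − 36.4°/2) = 0.2552.
P_a = ½K_aγH² = 0.5×0.2552×15.2×4.9² = 46.56 kN/m, acting at H/3 = 1.633 m above the base.
FS_sliding = μW / P_a = 0.45×351.6 / 46.56 = 3.398.

3.40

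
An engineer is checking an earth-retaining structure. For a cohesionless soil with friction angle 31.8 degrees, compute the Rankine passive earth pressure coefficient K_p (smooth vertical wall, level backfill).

K_p = (1 + sin φ)/(1 − sin φ) = tan²(45° + 31.8°/2) = 3.228.

3.23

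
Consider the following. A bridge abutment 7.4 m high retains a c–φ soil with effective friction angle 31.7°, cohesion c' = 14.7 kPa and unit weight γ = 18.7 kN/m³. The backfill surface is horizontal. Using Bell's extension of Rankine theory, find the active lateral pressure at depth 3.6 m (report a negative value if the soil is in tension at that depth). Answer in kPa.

K_a = (1 − sin φ)/(1 + sin φ) = 0.3111.
σ_a = K_a γ z − 2c√K_a = 0.3111×18.7×3.6 − 2×14.7×0.5577 = 4.544 kPa.

4.54 kPa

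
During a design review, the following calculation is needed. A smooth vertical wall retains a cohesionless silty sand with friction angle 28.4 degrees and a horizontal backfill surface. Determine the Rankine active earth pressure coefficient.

0.355

K_a = (1 − sin φ)/(1 + sin φ) = (1 − sin 28.4°)/(1 + sin 28.4°) = 0.3554.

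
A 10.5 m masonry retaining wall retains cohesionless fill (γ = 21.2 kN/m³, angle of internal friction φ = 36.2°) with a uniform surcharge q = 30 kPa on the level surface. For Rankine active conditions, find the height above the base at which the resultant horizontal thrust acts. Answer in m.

K_a = 0.2574.
Triangular part P₁ = ½K_aγH² = 300.8 at H/3 = 3.500 m; rectangular part P₂ = K_a q H = 81.08 at H/2 = 5.250 m.
ȳ = (P₁·3.500 + P₂·5.250)/(P₁+P₂) = 3.872 m.

3.87 m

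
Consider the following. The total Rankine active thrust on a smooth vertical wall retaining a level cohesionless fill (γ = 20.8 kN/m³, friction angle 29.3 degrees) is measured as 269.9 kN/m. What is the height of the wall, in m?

K_a = 0.3428. P_a = ½ K_a γ H² ⇒ H = √(2P_a/(K_a γ)).
H = √(2×269.9/(0.3428×20.8)) = 8.700 m.

8.70 m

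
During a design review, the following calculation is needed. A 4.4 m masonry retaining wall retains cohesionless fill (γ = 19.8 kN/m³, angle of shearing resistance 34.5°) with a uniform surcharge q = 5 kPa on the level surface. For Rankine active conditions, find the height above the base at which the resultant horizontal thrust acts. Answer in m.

1.54 m

K_a = 0.2768.
Triangular part P₁ = ½K_aγH² = 53.05 at H/3 = 1.467 m; rectangular part P₂ = K_a q H = 6.090 at H/2 = 2.200 m.
ȳ = (P₁·1.467 + P₂·2.200)/(P₁+P₂) = 1.542 m.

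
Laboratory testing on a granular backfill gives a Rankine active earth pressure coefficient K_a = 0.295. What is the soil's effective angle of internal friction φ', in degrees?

33.0°

K_a = tan²(45° − φ/2) ⇒ 45° − φ/2 = arctan(√0.295) = 28.51°.
φ = 2(45° − 28.51°) = 32.98°.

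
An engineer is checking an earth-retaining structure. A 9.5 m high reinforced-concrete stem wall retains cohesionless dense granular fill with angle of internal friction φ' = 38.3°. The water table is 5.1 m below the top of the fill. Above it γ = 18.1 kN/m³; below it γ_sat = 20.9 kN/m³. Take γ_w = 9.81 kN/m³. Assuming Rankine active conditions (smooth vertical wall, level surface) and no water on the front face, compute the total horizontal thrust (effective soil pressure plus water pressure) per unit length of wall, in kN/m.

271 kN/m

K_a = tan²(45° − φ/2) = 0.2347.
γ' = 20.9 − 9.81 = 11.09 kN/m³. Depth below WT = 4.4 m.
σ'_h at WT = K_a γ d_w = 21.67 kPa; at base = 21.67 + K_a γ' × 4.4 = 33.12 kPa.
P₁ (0–5.1 m) = ½×21.67×5.1 = 55.25. P₂ (5.1–9.5 m) = ½(21.67+33.12)×4.4 = 120.5.
P_w = ½ γ_w h₂² = 0.5×9.81×4.4² = 94.96. Total = 55.25+120.5+94.96 = 270.8 kN/m.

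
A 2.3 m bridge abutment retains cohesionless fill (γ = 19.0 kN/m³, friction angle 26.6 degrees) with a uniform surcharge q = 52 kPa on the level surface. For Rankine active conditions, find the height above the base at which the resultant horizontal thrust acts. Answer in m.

1.04 m

K_a = 0.3814.
Triangular part P₁ = ½K_aγH² = 19.17 at H/3 = 0.7667 m; rectangular part P₂ = K_a q H = 45.62 at H/2 = 1.150 m.
ȳ = (P₁·0.7667 + P₂·1.150)/(P₁+P₂) = 1.037 m.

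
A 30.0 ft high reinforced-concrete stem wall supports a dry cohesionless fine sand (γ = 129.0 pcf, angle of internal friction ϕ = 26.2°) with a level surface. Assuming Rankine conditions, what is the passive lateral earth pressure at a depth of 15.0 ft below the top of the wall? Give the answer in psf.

K_p = (1 + sin φ)/(1 − sin φ) = 2.581.
σ_h = K_p γ z = 2.581 × 129.0 × 15.0 = 4994 psf.

4990 psf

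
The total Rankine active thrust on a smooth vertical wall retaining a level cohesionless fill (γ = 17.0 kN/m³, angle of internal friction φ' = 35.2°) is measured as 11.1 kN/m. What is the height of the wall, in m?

K_a = 0.2687. P_a = ½ K_a γ H² ⇒ H = √(2P_a/(K_a γ)).
H = √(2×11.1/(0.2687×17.0)) = 2.205 m.

2.20 m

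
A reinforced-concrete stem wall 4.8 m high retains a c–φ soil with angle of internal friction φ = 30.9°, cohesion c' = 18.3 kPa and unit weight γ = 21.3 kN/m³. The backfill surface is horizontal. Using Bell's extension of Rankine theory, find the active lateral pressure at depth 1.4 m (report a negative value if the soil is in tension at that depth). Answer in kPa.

K_a = (1 − sin φ)/(1 + sin φ) = 0.3214.
σ_a = K_a γ z − 2c√K_a = 0.3214×21.3×1.4 − 2×18.3×0.5669 = -11.17 kPa.

-11.2 kPa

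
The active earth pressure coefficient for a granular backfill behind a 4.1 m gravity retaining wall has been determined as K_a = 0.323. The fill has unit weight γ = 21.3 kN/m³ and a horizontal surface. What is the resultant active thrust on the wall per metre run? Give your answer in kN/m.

P = ½ K_a γ H² = 0.5 × 0.323 × 21.3 × 4.1² = 57.83 kN/m.

57.8 kN/m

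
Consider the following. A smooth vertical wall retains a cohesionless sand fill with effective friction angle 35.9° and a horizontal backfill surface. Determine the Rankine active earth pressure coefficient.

K_a = tan²(45° − φ/2) = tan²(27.05°) = 0.2607.

0.261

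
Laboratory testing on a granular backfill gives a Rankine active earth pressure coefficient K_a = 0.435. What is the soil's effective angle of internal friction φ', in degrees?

K_a = tan²(45° − φ/2) ⇒ 45° − φ/2 = arctan(√0.435) = 33.41°.
φ = 2(45° − 33.41°) = 23.19°.

23.2°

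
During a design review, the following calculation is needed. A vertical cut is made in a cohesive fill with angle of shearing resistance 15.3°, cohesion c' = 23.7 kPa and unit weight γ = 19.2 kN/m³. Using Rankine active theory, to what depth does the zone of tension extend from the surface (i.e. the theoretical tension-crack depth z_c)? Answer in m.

K_a = tan²(45° − 15.3°/2) = 0.5824; √K_a = 0.7632.
The active pressure is zero where K_a γ z = 2c√K_a, so z_c = 2c/(γ√K_a) = 2×23.7/(19.2×0.7632) = 3.235 m.

3.23 m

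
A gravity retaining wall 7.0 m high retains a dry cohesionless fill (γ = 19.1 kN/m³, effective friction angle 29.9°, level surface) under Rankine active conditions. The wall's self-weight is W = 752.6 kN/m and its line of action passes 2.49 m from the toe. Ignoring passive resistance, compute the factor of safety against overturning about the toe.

K_a = tan²(45° − 29.9°/2) = 0.3347.
P_a = ½K_aγH² = 0.5×0.3347×19.1×7.0² = 156.6 kN/m, acting at H/3 = 2.333 m above the base.
Overturning moment M_o = P_a × H/3 = 156.6 × 2.333 = 365.4.
Resisting moment M_r = W × 2.49 = 752.6 × 2.49 = 1874.
FS_overturning = M_r/M_o = 1874/365.4 = 5.128.

5.13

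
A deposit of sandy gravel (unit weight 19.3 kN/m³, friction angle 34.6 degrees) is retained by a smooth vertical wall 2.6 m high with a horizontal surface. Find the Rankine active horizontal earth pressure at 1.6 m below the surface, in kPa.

8.51 kPa

K_a = (1 − sin φ)/(1 + sin φ) = 0.2756.
σ_h = K_a γ z = 0.2756 × 19.3 × 1.6 = 8.512 kPa.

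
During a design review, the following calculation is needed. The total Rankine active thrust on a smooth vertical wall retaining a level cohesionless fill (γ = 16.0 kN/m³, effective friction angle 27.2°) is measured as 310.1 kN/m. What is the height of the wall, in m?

K_a = 0.3726. P_a = ½ K_a γ H² ⇒ H = √(2P_a/(K_a γ)).
H = √(2×310.1/(0.3726×16.0)) = 10.20 m.

10.2 m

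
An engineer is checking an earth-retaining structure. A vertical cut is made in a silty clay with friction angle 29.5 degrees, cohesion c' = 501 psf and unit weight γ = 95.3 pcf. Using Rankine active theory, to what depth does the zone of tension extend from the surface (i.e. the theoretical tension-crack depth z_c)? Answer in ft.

18.0 ft

K_a = tan²(45° − 29.5°/2) = 0.3401; √K_a = 0.5832.
The active pressure is zero where K_a γ z = 2c√K_a, so z_c = 2c/(γ√K_a) = 2×501/(95.3×0.5832) = 18.03 ft.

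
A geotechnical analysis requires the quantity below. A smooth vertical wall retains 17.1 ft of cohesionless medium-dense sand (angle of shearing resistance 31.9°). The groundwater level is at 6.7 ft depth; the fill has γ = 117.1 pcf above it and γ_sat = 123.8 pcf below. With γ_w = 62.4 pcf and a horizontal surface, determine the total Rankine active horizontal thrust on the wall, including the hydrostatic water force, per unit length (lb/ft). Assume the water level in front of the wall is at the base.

K_a = tan²(45° − φ/2) = 0.3085.
γ' = 123.8 − 62.4 = 61.40 pcf. Depth below WT = 10.4 ft.
σ'_h at WT = K_a γ d_w = 242.1 psf; at base = 242.1 + K_a γ' × 10.4 = 439.1 psf.
P₁ (0–6.7 ft) = ½×242.1×6.7 = 810.9. P₂ (6.7–17.1 ft) = ½(242.1+439.1)×10.4 = 3542.
P_w = ½ γ_w h₂² = 0.5×62.4×10.4² = 3375. Total = 810.9+3542+3375 = 7727 lb/ft.

7730 lb/ft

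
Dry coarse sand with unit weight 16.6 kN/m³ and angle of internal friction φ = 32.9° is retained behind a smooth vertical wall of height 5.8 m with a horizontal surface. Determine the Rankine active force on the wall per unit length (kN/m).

82.7 kN/m

K_a = tan²(45° − φ/2) = 0.2960.
P_a = ½ K_a γ H² = 0.5 × 0.2960 × 16.6 × 5.8² = 82.66 kN/m.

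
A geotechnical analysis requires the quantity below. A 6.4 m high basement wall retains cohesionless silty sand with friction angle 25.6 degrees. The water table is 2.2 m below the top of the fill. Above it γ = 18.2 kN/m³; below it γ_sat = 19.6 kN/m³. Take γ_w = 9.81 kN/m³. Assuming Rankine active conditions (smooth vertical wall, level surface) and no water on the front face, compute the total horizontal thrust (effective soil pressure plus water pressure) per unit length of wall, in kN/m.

205 kN/m

K_a = tan²(45° − φ/2) = 0.3966.
γ' = 19.6 − 9.81 = 9.790 kN/m³. Depth below WT = 4.2 m.
σ'_h at WT = K_a γ d_w = 15.88 kPa; at base = 15.88 + K_a γ' × 4.2 = 32.18 kPa.
P₁ (0–2.2 m) = ½×15.88×2.2 = 17.47. P₂ (2.2–6.4 m) = ½(15.88+32.18)×4.2 = 100.9.
P_w = ½ γ_w h₂² = 0.5×9.81×4.2² = 86.52. Total = 17.47+100.9+86.52 = 204.9 kN/m.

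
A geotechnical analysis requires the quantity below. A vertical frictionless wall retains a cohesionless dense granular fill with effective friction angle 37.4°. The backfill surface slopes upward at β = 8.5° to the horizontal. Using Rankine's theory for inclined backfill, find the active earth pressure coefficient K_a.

0.251

K_a = cos β · (cos β − √(cos²β − cos²φ)) / (cos β + √(cos²β − cos²φ)).
cos β = 0.9890, cos φ = 0.7944, √(cos²β − cos²φ) = 0.5891.
K_a = 0.9890 × (0.9890 − 0.5891)/(0.9890 + 0.5891) = 0.2506.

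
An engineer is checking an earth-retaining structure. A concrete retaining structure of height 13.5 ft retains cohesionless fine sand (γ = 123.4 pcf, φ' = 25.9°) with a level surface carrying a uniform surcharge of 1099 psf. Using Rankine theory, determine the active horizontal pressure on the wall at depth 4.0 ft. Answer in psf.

K_a = (1 − sin φ)/(1 + sin φ) = 0.3920.
σ_v = γz + q = 123.4 × 4.0 + 1099 = 1593 psf.
σ_h = K_a σ_v = 0.3920 × 1593 = 624.3 psf.

624 psf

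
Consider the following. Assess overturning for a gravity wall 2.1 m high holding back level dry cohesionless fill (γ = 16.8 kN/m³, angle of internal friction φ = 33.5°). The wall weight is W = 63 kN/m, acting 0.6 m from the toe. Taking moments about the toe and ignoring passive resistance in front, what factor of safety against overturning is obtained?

5.05

K_a = tan²(45° − 33.5°/2) = 0.2887.
P_a = ½K_aγH² = 0.5×0.2887×16.8×2.1² = 10.70 kN/m, acting at H/3 = 0.7000 m above the base.
Overturning moment M_o = P_a × H/3 = 10.70 × 0.7000 = 7.487.
Resisting moment M_r = W × 0.6 = 63 × 0.6 = 37.80.
FS_overturning = M_r/M_o = 37.80/7.487 = 5.049.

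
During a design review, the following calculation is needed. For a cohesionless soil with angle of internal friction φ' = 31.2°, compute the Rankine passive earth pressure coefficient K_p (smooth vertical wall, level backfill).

K_p = (1 + sin φ)/(1 − sin φ) = tan²(45° + 31.2°/2) = 3.150.

3.15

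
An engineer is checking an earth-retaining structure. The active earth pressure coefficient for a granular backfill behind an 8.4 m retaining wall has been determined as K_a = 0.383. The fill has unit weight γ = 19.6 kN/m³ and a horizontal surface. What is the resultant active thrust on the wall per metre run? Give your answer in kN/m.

265 kN/m

P = ½ K_a γ H² = 0.5 × 0.383 × 19.6 × 8.4² = 264.8 kN/m.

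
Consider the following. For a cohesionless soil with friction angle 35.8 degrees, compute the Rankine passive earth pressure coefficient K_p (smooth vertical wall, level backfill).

K_p = (1 + sin φ)/(1 − sin φ) = tan²(45° + 35.8°/2) = 3.819.

3.82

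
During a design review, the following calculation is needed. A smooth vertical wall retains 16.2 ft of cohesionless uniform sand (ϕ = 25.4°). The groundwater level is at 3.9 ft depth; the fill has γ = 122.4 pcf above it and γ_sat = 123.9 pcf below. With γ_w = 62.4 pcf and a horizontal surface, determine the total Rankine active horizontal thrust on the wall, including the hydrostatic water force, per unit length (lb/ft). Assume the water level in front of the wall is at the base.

9300 lb/ft

K_a = tan²(45° − φ/2) = 0.3996.
γ' = 123.9 − 62.4 = 61.50 pcf. Depth below WT = 12.3 ft.
σ'_h at WT = K_a γ d_w = 190.8 psf; at base = 190.8 + K_a γ' × 12.3 = 493.1 psf.
P₁ (0–3.9 ft) = ½×190.8×3.9 = 372.0. P₂ (3.9–16.2 ft) = ½(190.8+493.1)×12.3 = 4206.
P_w = ½ γ_w h₂² = 0.5×62.4×12.3² = 4720. Total = 372.0+4206+4720 = 9298 lb/ft.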